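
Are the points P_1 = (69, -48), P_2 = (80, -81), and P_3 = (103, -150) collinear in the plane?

Yes

P_1P_2 = (11, -33), P_1P_3 = (34, -102).
Twice the signed area of △P_1P_2P_3 is (11)(-102) − (-33)(34) = 0.
The triangle is degenerate (zero area), so the points are collinear.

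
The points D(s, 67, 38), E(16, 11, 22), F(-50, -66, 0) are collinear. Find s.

64

Collinearity requires DE × DF = 0; each component is linear in s.
The y-component gives (-22)s + (1408) = 0, so s = 64.
The remaining components then also vanish.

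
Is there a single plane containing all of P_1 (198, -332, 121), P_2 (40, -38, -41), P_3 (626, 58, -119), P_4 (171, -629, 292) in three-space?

With P_1 as base: P_1P_2 = (-158, 294, -162), P_1P_3 = (428, 390, -240), P_1P_4 = (-27, -297, 171).
P_1P_3 × P_1P_4 = (-4590, -66708, -116586).
P_1P_2 · (P_1P_3 × P_1P_4) = 0.
The scalar triple product vanishes, so the four points are coplanar.

Yes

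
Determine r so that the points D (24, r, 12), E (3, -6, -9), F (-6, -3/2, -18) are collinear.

Collinearity requires DE × DF = 0; each component is linear in r.
The x-component gives (9)r + (297/2) = 0, so r = -33/2.
The remaining components then also vanish.

-33/2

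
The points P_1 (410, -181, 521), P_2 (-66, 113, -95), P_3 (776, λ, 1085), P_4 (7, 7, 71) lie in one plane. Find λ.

-484

Coplanarity ⇔ det[P_1P_2; P_1P_3; P_1P_4] = 0.
Expanding, this is linear in λ: (-34048)λ + (-16479232) = 0.
So λ = -484.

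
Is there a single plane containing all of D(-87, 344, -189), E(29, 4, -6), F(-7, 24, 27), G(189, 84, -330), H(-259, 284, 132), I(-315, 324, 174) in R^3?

Yes

The plane through D, E, F has normal n = DE × DF = (-14880, -10416, -9920) and equation n·P = -413664.
Checking the remaining points: n·G = -413664, n·H = -413664, n·I = -413664.
All equal -413664, so all 6 points lie in one plane.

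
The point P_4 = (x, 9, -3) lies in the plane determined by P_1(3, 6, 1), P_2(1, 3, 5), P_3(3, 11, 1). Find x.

A normal to the plane is n = P_1P_2 × P_1P_3 = (-20, 0, -10).
P_4 lies in the plane iff n · P_1P_4 = 0.
This gives (-20)x + (100) = 0, so x = 5.

5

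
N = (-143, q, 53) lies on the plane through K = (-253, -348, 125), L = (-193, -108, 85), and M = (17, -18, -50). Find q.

-108

The plane through K, L, M has equation −28800x − 300y − 45000z = 1765800.
Substituting N: (-300)q + (1733400) = 1765800, so q = -108.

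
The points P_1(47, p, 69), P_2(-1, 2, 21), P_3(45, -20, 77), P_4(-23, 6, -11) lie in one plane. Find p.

Coplanarity ⇔ det[P_1P_2; P_1P_3; P_1P_4] = 0.
Expanding, this is linear in p: (-240)p + (-8160) = 0.
So p = -34.

-34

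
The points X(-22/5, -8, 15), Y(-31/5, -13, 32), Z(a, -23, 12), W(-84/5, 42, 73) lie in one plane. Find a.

-13/5

The points are coplanar iff XY · (XZ × XW) = 0.
Expanding, this is linear in a: (1140)a + (2964) = 0.
So a = -13/5.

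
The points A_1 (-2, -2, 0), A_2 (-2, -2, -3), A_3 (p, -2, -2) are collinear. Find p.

-2

Direction A_1A_2 = (0, 0, -3). From the z-coordinate of A_3, the parameter along the line is τ = (-2 − 0)/(-3) = 2/3.
Then p = (-2) + 2/3·(0) = -2.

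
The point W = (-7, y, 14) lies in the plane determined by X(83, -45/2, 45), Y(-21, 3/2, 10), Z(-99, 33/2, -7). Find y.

-3/2

The plane through X, Y, Z has equation 117x + 962y + 312z = 2106.
Substituting W: (962)y + (3549) = 2106, so y = -3/2.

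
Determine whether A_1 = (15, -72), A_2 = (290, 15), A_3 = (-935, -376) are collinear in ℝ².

A_1A_2 = (275, 87), A_1A_3 = (-950, -304).
If collinear, A_1A_3 would be a scalar multiple of A_1A_2. But (275)·(-304) ≠ (87)·(-950) (difference -950), so they are not parallel; the points are not collinear.

No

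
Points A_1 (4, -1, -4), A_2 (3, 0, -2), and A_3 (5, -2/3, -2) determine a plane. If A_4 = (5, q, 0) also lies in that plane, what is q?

The plane through A_1, A_2, A_3 has equation (4/3)x + 4y − (4/3)z = 20/3.
Substituting A_4: (4)q + (20/3) = 20/3, so q = 0.

0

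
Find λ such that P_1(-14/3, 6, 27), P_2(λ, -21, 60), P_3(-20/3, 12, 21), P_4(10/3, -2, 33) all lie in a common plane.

-35/3

Normal to plane P_1P_3P_4: n = (-12, -36, -32); plane equation n·P = -1024.
Requiring n·P_2 = -1024: (-12)λ + (-1164) = -1024.
So λ = -35/3.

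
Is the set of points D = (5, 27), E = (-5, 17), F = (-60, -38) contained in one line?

DE = (-10, -10), DF = (-65, -65).
Twice the signed area of △DEF is (-10)(-65) − (-10)(-65) = 0.
The triangle is degenerate (zero area), so the points are collinear.

Yes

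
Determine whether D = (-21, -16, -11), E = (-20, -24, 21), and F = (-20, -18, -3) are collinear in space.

No

DE = (1, -8, 32), DF = (1, -2, 8).
Comparing components 3 and 1: (32)(1) − (1)(8) = 24 ≠ 0, so DE and DF are not parallel and the points are not collinear.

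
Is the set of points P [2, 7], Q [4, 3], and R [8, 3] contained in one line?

PQ = (2, -4), PR = (6, -4).
det[PQ; PR] = (2)(-4) − (-4)(6) = 16.
The determinant is nonzero, so they are not collinear.

No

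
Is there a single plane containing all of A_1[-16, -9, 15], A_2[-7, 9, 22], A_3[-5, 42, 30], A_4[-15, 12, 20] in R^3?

The four points are coplanar iff the 3×3 determinant with rows A_1A_2, A_1A_3, A_1A_4 is zero.
Rows: (9, 18, 7), (11, 51, 15), (1, 21, 5).
Expanding along the first row: (9)(-60) − (18)(40) + (7)(180) = 0.
Zero determinant ⇒ coplanar.

Yes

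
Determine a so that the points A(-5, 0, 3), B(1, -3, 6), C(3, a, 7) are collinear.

Collinearity requires AB × AC = 0; each component is linear in a.
The x-component gives (-3)a + (-12) = 0, so a = -4.
The remaining components then also vanish.

-4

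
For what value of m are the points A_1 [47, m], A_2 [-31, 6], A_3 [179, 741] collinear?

279

Collinearity: (A_1 − A_2) must be parallel to (A_3 − A_2) = (210, 735).
Cross-multiplying the components: (m − 6)·(210) = (78)·(735).
Solving gives m = 279.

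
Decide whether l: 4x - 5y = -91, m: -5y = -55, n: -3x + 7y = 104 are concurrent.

Yes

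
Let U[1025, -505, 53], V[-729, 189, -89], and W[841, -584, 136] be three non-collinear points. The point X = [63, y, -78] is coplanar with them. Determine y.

Coplanarity requires UV · (UW × UX) = 0.
UV = (-1754, 694, -142), UW = (-184, -79, 83); the triple product is linear in y with coefficient 171710 and constant term 7211820.
Setting it to zero: y = -42.

-42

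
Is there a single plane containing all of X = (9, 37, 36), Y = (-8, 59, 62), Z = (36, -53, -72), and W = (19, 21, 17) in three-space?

Yes

With X as base: XY = (-17, 22, 26), XZ = (27, -90, -108), XW = (10, -16, -19).
XZ × XW = (-18, -567, 468).
XY · (XZ × XW) = 0.
The scalar triple product vanishes, so the four points are coplanar.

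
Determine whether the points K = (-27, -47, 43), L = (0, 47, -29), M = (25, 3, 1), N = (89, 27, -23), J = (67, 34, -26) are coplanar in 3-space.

Yes

The plane through K, L, M has normal n = KL × KM = (-348, -2610, -3538) and equation n·P = -20068.
Checking the remaining points: n·N = -20068, n·J = -20068.
All equal -20068, so all 5 points lie in one plane.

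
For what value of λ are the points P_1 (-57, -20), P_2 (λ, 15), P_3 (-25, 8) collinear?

Collinearity: (P_2 − P_1) must be parallel to (P_3 − P_1) = (32, 28).
Cross-multiplying the components: (λ − (-57))·(28) = (35)·(32).
Solving gives λ = -17.

-17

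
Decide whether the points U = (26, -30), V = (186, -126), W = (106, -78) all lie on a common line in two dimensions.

UV = (160, -96), UW = (80, -48).
Twice the signed area of △UVW is (160)(-48) − (-96)(80) = 0.
The triangle is degenerate (zero area), so the points are collinear.

Yes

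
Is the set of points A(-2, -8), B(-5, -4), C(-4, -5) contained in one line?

AB = (-3, 4), AC = (-2, 3).
Twice the signed area of △ABC is (-3)(3) − (4)(-2) = -1.
The area is nonzero, so the three points are not collinear.

No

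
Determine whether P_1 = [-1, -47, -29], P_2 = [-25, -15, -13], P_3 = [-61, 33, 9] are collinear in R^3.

No

P_1P_2 = (-24, 32, 16), P_1P_3 = (-60, 80, 38).
Comparing components 2 and 3: (32)(38) − (16)(80) = -64 ≠ 0, so P_1P_2 and P_1P_3 are not parallel and the points are not collinear.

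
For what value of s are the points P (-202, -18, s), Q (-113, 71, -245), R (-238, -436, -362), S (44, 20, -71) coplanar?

-339

Coplanarity ⇔ det[PQ; PR; PS] = 0.
Expanding, this is linear in s: (-85974)s + (-29145186) = 0.
So s = -339.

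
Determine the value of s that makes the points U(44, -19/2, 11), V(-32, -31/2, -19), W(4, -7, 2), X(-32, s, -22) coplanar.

-18

Normal to plane UVW: n = (129, 516, -430); plane equation n·P = -3956.
Requiring n·X = -3956: (516)s + (5332) = -3956.
So s = -18.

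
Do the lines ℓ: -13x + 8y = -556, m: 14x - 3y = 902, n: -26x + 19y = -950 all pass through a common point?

Lines aᵢx + bᵢy = cᵢ with pairwise distinct directions are concurrent exactly when det[aᵢ bᵢ cᵢ] = 0.
Here the determinant is 0.
It vanishes, so the lines are concurrent at (76, 54).

Yes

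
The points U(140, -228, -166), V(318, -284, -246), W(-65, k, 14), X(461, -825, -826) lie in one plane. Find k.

The points are coplanar iff UV · (UW × UX) = 0.
Expanding, this is linear in k: (-91800)k + (-7252200) = 0.
So k = -79.

-79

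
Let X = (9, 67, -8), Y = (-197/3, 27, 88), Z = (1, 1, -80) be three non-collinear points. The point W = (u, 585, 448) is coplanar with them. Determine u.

The plane through X, Y, Z has equation 9216x − 6144y + 4608z = -365568.
Substituting W: (9216)u + (-1529856) = -365568, so u = 379/3.

379/3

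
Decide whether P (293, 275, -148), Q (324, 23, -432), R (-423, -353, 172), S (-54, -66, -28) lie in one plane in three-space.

No

The four points are coplanar iff the 3×3 determinant with rows PQ, PR, PS is zero.
Rows: (31, -252, -284), (-716, -628, 320), (-347, -341, 120).
Expanding along the first row: (31)(33760) − (-252)(25120) + (-284)(26240) = -75360.
Nonzero ⇒ not coplanar.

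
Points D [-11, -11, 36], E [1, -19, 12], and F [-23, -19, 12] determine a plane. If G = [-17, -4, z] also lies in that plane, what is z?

57

The plane through D, E, F has equation 576y − 192z = -13248.
Substituting G: (-192)z + (-2304) = -13248, so z = 57.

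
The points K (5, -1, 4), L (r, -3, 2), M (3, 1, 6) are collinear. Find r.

7

Direction KM = (-2, 2, 2). From the y-coordinate of L, the parameter along the line is τ = (-3 − (-1))/2 = -1.
Then r = 5 + (-1)·(-2) = 7.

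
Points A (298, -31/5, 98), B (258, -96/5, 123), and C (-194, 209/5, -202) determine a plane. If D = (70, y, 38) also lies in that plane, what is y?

-11

Coplanarity requires AB · (AC × AD) = 0.
AB = (-40, -13, 25), AC = (-492, 48, -300); the triple product is linear in y with coefficient -24300 and constant term -267300.
Setting it to zero: y = -11.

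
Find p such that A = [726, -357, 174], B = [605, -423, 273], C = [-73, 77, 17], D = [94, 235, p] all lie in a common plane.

-182

Normal to plane ABC: n = (-32604, -98098, -105248); plane equation n·P = -6962670.
Requiring n·D = -6962670: (-105248)p + (-26117806) = -6962670.
So p = -182.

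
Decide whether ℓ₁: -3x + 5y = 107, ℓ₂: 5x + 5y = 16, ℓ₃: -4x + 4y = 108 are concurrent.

Lines aᵢx + bᵢy = cᵢ with pairwise distinct directions are concurrent exactly when det[aᵢ bᵢ cᵢ] = 0.
Here the determinant is -168.
Nonzero, so no common point exists.

No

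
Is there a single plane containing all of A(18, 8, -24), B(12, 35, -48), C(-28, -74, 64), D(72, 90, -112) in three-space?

The four points are coplanar iff the 3×3 determinant with rows AB, AC, AD is zero.
Rows: (-6, 27, -24), (-46, -82, 88), (54, 82, -88).
Expanding along the first row: (-6)(0) − (27)(-704) + (-24)(656) = 3264.
Nonzero ⇒ not coplanar.

No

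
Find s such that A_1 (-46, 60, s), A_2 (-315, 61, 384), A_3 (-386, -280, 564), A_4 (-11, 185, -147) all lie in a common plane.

Coplanarity ⇔ det[A_1A_2; A_1A_3; A_1A_4] = 0.
Expanding, this is linear in s: (-94860)s + (-6260760) = 0.
So s = -66.

-66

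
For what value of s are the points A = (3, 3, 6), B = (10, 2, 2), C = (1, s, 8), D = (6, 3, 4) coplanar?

2

Coplanarity ⇔ det[AB; AC; AD] = 0.
Expanding, this is linear in s: (-2)s + (4) = 0.
So s = 2.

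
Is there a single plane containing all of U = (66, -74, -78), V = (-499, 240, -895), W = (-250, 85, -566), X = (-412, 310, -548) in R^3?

A normal to the plane through U, V, W is n = UV × UW = (-23329, -17548, 9389).
The plane has equation n·P = -973504. For X: n·X = -973504.
Equal, so X lies in the plane and all four are coplanar.

Yes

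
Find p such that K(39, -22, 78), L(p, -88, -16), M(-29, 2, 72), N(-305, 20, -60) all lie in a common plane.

Coplanarity ⇔ det[KL; KM; KN] = 0.
Expanding, this is linear in p: (-3060)p + (94860) = 0.
So p = 31.

31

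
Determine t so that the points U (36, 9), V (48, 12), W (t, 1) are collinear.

4

The three points are collinear iff det[UV; UW] = 0.
This determinant is linear in t: (-3)t + (12) = 0, so t = 4.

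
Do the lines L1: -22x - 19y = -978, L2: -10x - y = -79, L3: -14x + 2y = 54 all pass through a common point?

The three lines meet at one point iff the augmented coefficient matrix [aᵢ bᵢ cᵢ] has rank < 3, i.e. its determinant vanishes.
Here the determinant is -310.
Nonzero, so no common point exists.

No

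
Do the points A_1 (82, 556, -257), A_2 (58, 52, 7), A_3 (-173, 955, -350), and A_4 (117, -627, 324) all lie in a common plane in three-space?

A normal to the plane through A_1, A_2, A_3 is n = A_1A_2 × A_1A_3 = (-58464, -69552, -138096).
The plane has equation n·P = -7974288. For A_4: n·A_4 = -7974288.
Equal, so A_4 lies in the plane and all four are coplanar.

Yes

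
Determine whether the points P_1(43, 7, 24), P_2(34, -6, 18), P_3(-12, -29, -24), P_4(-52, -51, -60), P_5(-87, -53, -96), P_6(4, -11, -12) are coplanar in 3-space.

Yes

The plane through P_1, P_2, P_3 has normal n = P_1P_2 × P_1P_3 = (408, -102, -391) and equation n·P = 7446.
Checking the remaining points: n·P_4 = 7446, n·P_5 = 7446, n·P_6 = 7446.
All equal 7446, so all 6 points lie in one plane.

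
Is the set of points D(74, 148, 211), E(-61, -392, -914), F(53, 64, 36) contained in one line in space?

Yes

DE = (-135, -540, -1125), DF = (-21, -84, -175).
Each component of DF is 7/45 times the corresponding component of DE, so DF = 7/45·DE and the points are collinear.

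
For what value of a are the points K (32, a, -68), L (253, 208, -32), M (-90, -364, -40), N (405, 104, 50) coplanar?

-20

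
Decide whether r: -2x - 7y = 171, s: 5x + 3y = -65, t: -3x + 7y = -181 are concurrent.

Intersecting r and s: solving the 2×2 system gives (x, y) = (2, -25).
Substitute into t: (-3)(2) + (7)(-25) = -181.
This equals -181, so (2, -25) lies on all three lines and they are concurrent.

Yes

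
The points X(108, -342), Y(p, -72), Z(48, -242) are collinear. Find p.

Collinearity: (Y − X) must be parallel to (Z − X) = (-60, 100).
Cross-multiplying the components: (p − 108)·(100) = (270)·(-60).
Solving gives p = -54.

-54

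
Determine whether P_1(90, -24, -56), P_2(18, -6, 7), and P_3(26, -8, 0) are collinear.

P_1P_2 = (-72, 18, 63), P_1P_3 = (-64, 16, 56).
P_1P_2 × P_1P_3 = (0, 0, 0).
The cross product vanishes, so the three points are collinear.

Yes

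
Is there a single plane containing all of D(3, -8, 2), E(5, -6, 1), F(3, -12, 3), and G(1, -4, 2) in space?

No

With D as base: DE = (2, 2, -1), DF = (0, -4, 1), DG = (-2, 4, 0).
DF × DG = (-4, -2, -8).
DE · (DF × DG) = -4.
Since -4 ≠ 0, the four points are not coplanar.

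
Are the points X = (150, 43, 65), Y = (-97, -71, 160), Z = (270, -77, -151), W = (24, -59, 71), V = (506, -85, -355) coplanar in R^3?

The plane through X, Y, Z has normal n = XY × XZ = (36024, -41952, 43320) and equation n·P = 6415464.
Checking the remaining points: n·W = 6415464, n·V = 6415464.
All equal 6415464, so all 5 points lie in one plane.

Yes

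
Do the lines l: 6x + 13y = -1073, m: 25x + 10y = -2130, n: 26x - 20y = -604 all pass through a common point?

Yes

The three lines meet at one point iff the augmented coefficient matrix [aᵢ bᵢ cᵢ] has rank < 3, i.e. its determinant vanishes.
Here the determinant is 0.
It vanishes, so the lines are concurrent at (-64, -53).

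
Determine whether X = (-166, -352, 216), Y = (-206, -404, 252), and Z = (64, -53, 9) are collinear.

Yes

XY = (-40, -52, 36), XZ = (230, 299, -207).
Each component of XZ is -23/4 times the corresponding component of XY, so XZ = -23/4·XY and the points are collinear.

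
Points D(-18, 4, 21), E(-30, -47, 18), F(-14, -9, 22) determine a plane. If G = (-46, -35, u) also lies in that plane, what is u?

A normal to the plane is n = DE × DF = (-90, 0, 360).
G lies in the plane iff n · DG = 0.
This gives (360)u + (-5040) = 0, so u = 14.

14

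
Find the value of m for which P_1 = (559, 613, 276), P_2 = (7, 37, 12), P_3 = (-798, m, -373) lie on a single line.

Collinearity requires P_1P_2 × P_1P_3 = 0; each component is linear in m.
The x-component gives (264)m + (211992) = 0, so m = -803.
The remaining components then also vanish.

-803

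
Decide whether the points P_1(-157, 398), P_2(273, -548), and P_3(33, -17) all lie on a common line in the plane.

No

P_1P_2 = (430, -946), P_1P_3 = (190, -415).
Twice the signed area of △P_1P_2P_3 is (430)(-415) − (-946)(190) = 1290.
The area is nonzero, so the three points are not collinear.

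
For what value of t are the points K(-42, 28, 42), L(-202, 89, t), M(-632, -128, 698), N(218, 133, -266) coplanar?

166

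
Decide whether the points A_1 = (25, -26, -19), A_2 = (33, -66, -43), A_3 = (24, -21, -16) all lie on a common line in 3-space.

A_1A_2 = (8, -40, -24), A_1A_3 = (-1, 5, 3).
Each component of A_1A_3 is -1/8 times the corresponding component of A_1A_2, so A_1A_3 = -1/8·A_1A_2 and the points are collinear.

Yes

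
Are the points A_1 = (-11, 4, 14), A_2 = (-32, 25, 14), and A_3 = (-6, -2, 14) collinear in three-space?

No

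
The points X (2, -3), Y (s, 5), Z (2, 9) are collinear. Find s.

The three points are collinear iff det[XY; XZ] = 0.
This determinant is linear in s: (12)s + (-24) = 0, so s = 2.

2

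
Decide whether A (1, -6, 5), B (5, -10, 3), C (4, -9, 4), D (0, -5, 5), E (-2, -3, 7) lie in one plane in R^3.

The plane through A, B, C has normal n = AB × AC = (-2, -2, 0) and equation n·P = 10.
Checking the remaining points: n·D = 10, n·E = 10.
All equal 10, so all 5 points lie in one plane.

Yes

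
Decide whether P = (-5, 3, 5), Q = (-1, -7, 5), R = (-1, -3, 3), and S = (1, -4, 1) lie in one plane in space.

The four points are coplanar iff the 3×3 determinant with rows PQ, PR, PS is zero.
Rows: (4, -10, 0), (4, -6, -2), (6, -7, -4).
Expanding along the first row: (4)(10) − (-10)(-4) + (0)(8) = 0.
Zero determinant ⇒ coplanar.

Yes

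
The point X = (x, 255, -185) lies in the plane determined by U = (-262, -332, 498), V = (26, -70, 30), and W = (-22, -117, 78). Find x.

The plane through U, V, W has equation −9420x + 8640y − 960z = -878520.
Substituting X: (-9420)x + (2380800) = -878520, so x = 346.

346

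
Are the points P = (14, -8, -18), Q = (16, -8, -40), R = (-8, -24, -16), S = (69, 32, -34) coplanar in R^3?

No

With P as base: PQ = (2, 0, -22), PR = (-22, -16, 2), PS = (55, 40, -16).
PR × PS = (176, -242, 0).
PQ · (PR × PS) = 352.
Since 352 ≠ 0, the four points are not coplanar.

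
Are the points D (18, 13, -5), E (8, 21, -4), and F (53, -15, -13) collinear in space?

No

DE = (-10, 8, 1), DF = (35, -28, -8).
Comparing components 2 and 3: (8)(-8) − (1)(-28) = -36 ≠ 0, so DE and DF are not parallel and the points are not collinear.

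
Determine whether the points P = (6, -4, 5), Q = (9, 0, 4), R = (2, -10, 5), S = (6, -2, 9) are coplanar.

A normal to the plane through P, Q, R is n = PQ × PR = (-6, 4, -2).
The plane has equation n·X = -62. For S: n·S = -62.
Equal, so S lies in the plane and all four are coplanar.

Yes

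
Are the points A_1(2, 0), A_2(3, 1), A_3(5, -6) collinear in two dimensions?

No

A_1A_2 = (1, 1), A_1A_3 = (3, -6).
If collinear, A_1A_3 would be a scalar multiple of A_1A_2. But (1)·(-6) ≠ (1)·(3) (difference -9), so they are not parallel; the points are not collinear.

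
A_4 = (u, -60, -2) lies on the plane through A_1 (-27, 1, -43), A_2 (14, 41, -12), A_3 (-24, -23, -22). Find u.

The plane through A_1, A_2, A_3 has equation 1584x − 768y − 1104z = 3936.
Substituting A_4: (1584)u + (48288) = 3936, so u = -28.

-28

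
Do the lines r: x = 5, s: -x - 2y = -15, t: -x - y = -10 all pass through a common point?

Intersecting r and s: solving the 2×2 system gives (x, y) = (5, 5).
Substitute into t: (-1)(5) + (-1)(5) = -10.
This equals -10, so (5, 5) lies on all three lines and they are concurrent.

Yes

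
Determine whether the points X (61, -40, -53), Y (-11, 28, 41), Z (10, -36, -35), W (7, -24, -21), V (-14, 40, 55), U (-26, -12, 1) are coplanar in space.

The plane through X, Y, Z has normal n = XY × XZ = (848, -3498, 3180) and equation n·P = 23108.
Checking the remaining points: n·W = 23108, n·V = 23108, n·U = 23108.
All equal 23108, so all 6 points lie in one plane.

Yes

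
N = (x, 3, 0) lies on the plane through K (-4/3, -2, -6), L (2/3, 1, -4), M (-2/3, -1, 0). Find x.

2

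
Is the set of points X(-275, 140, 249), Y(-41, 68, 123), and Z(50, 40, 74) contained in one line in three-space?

XY = (234, -72, -126), XZ = (325, -100, -175).
XY × XZ = (0, 0, 0).
The cross product vanishes, so the three points are collinear.

Yes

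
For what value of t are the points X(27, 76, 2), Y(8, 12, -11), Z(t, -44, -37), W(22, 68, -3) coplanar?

-20

Normal to plane XYW: n = (216, -30, -168); plane equation n·P = 3216.
Requiring n·Z = 3216: (216)t + (7536) = 3216.
So t = -20.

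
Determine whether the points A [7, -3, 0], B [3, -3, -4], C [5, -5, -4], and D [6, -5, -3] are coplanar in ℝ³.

With A as base: AB = (-4, 0, -4), AC = (-2, -2, -4), AD = (-1, -2, -3).
AC × AD = (-2, -2, 2).
AB · (AC × AD) = 0.
The scalar triple product vanishes, so the four points are coplanar.

Yes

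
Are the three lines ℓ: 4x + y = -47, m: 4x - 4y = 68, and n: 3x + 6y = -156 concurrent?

Intersecting ℓ and m: solving the 2×2 system gives (x, y) = (-6, -23).
Substitute into n: (3)(-6) + (6)(-23) = -156.
This equals -156, so (-6, -23) lies on all three lines and they are concurrent.

Yes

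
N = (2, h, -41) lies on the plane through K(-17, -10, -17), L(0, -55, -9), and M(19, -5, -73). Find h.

-15

A normal to the plane is n = KL × KM = (2480, 1240, 1705).
N lies in the plane iff n · KN = 0.
This gives (1240)h + (18600) = 0, so h = -15.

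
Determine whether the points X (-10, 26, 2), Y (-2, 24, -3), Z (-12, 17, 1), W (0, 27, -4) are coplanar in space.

The four points are coplanar iff the 3×3 determinant with rows XY, XZ, XW is zero.
Rows: (8, -2, -5), (-2, -9, -1), (10, 1, -6).
Expanding along the first row: (8)(55) − (-2)(22) + (-5)(88) = 44.
Nonzero ⇒ not coplanar.

No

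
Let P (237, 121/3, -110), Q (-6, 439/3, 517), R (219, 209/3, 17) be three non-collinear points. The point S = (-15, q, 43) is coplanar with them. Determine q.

53/3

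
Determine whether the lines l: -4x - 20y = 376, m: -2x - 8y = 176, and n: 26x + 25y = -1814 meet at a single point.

Lines aᵢx + bᵢy = cᵢ with pairwise distinct directions are concurrent exactly when det[aᵢ bᵢ cᵢ] = 0.
Here the determinant is 0.
It vanishes, so the lines are concurrent at (-64, -6).

Yes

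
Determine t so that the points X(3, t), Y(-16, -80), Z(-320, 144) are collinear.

-94

Collinearity: (X − Y) must be parallel to (Z − Y) = (-304, 224).
Cross-multiplying the components: (t − (-80))·(-304) = (19)·(224).
Solving gives t = -94.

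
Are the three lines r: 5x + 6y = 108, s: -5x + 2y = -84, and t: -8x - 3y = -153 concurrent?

Yes

The three lines meet at one point iff the augmented coefficient matrix [aᵢ bᵢ cᵢ] has rank < 3, i.e. its determinant vanishes.
Here the determinant is 0.
It vanishes, so the lines are concurrent at (18, 3).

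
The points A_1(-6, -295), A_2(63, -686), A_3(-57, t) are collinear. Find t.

-6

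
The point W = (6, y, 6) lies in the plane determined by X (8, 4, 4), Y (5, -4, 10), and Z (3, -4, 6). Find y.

0

The plane through X, Y, Z has equation 32x − 24y − 16z = 96.
Substituting W: (-24)y + (96) = 96, so y = 0.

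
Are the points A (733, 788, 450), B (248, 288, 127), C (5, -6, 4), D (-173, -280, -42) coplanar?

No

A normal to the plane through A, B, C is n = AB × AC = (-33462, 18834, 21090).
The plane has equation n·P = -195954. For D: n·D = -370374.
-370374 ≠ -195954, so D is off the plane.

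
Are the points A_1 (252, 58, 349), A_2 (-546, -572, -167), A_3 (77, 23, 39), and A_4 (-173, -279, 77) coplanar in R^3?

Yes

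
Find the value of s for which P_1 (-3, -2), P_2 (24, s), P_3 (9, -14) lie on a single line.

-29

Collinearity: (P_2 − P_1) must be parallel to (P_3 − P_1) = (12, -12).
Cross-multiplying the components: (s − (-2))·(12) = (27)·(-12).
Solving gives s = -29.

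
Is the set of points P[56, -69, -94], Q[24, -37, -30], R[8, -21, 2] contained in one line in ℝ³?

PQ = (-32, 32, 64), PR = (-48, 48, 96).
Each component of PR is 3/2 times the corresponding component of PQ, so PR = 3/2·PQ and the points are collinear.

Yes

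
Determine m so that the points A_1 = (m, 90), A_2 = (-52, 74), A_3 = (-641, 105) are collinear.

Collinearity: (A_1 − A_2) must be parallel to (A_3 − A_2) = (-589, 31).
Cross-multiplying the components: (m − (-52))·(31) = (16)·(-589).
Solving gives m = -356.

-356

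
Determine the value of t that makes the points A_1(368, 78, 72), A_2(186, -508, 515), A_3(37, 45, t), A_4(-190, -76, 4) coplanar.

Normal to plane A_1A_2A_4: n = (108070, -259570, -298960); plane equation n·P = -2001820.
Requiring n·A_3 = -2001820: (-298960)t + (-7682060) = -2001820.
So t = -19.

-19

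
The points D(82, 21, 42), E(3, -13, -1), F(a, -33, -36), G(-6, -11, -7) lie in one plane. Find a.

Normal to plane DEG: n = (290, -87, -464); plane equation n·P = 2465.
Requiring n·F = 2465: (290)a + (19575) = 2465.
So a = -59.

-59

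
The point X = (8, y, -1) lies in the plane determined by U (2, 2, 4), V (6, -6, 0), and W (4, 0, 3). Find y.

The plane through U, V, W has equation −4y + 8z = 24.
Substituting X: (-4)y + (-8) = 24, so y = -8.

-8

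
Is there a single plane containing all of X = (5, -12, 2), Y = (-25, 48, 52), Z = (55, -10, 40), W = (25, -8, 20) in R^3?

A normal to the plane through X, Y, Z is n = XY × XZ = (2180, 3640, -3060).
The plane has equation n·P = -38900. For W: n·W = -35820.
-35820 ≠ -38900, so W is off the plane.

No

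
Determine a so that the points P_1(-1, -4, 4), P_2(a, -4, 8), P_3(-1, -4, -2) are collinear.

-1

Collinearity requires P_1P_2 × P_1P_3 = 0; each component is linear in a.
The y-component gives (6)a + (6) = 0, so a = -1.
The remaining components then also vanish.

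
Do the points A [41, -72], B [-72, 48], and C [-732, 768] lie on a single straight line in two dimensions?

No

AB = (-113, 120), AC = (-773, 840).
det[AB; AC] = (-113)(840) − (120)(-773) = -2160.
The determinant is nonzero, so they are not collinear.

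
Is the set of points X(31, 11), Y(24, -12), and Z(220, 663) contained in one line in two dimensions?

No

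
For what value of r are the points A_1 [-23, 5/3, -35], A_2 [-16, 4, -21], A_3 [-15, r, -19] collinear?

Direction A_1A_2 = (7, 7/3, 14). From the x-coordinate of A_3, the parameter along the line is τ = (-15 − (-23))/7 = 8/7.
Then r = 5/3 + 8/7·(7/3) = 13/3.

13/3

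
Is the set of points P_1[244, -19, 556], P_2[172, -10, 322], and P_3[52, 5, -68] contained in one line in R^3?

P_1P_2 = (-72, 9, -234), P_1P_3 = (-192, 24, -624).
P_1P_2 × P_1P_3 = (0, 0, 0).
The cross product vanishes, so the three points are collinear.

Yes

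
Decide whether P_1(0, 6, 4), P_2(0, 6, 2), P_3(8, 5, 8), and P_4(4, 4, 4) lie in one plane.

No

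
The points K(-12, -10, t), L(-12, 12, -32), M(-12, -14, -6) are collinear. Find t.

Collinearity requires KL × KM = 0; each component is linear in t.
The x-component gives (-26)t + (-260) = 0, so t = -10.
The remaining components then also vanish.

-10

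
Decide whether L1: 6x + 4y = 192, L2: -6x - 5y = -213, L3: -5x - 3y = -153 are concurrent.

Yes

Intersecting L1 and L2: solving the 2×2 system gives (x, y) = (18, 21).
Substitute into L3: (-5)(18) + (-3)(21) = -153.
This equals -153, so (18, 21) lies on all three lines and they are concurrent.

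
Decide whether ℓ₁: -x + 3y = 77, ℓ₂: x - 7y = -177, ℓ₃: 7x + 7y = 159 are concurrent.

No

Lines aᵢx + bᵢy = cᵢ with pairwise distinct directions are concurrent exactly when det[aᵢ bᵢ cᵢ] = 0.
Here the determinant is -8.
Nonzero, so no common point exists.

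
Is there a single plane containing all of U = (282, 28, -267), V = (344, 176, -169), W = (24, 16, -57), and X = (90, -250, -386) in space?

A normal to the plane through U, V, W is n = UV × UW = (32256, -38304, 37440).
The plane has equation n·P = -1972800. For X: n·X = -1972800.
Equal, so X lies in the plane and all four are coplanar.

Yes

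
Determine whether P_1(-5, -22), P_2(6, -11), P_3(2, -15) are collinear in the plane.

P_1P_2 = (11, 11), P_1P_3 = (7, 7).
Twice the signed area of △P_1P_2P_3 is (11)(7) − (11)(7) = 0.
The triangle is degenerate (zero area), so the points are collinear.

Yes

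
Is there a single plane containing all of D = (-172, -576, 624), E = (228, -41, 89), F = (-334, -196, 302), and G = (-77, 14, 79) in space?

Yes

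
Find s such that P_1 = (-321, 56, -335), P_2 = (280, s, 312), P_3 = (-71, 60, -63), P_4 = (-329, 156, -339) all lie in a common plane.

-81

Normal to plane P_1P_3P_4: n = (-27216, -1176, 25032); plane equation n·P = 284760.
Requiring n·P_2 = 284760: (-1176)s + (189504) = 284760.
So s = -81.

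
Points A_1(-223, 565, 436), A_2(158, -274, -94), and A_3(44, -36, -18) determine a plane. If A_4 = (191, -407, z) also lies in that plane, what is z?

-522

A normal to the plane is n = A_1A_2 × A_1A_3 = (62376, 31464, -4968).
A_4 lies in the plane iff n · A_1A_4 = 0.
This gives (-4968)z + (-2593296) = 0, so z = -522.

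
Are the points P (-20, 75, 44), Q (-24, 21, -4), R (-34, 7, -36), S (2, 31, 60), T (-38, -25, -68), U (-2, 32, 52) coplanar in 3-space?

The plane through P, Q, R has normal n = PQ × PR = (1056, 352, -484) and equation n·X = -16016.
Checking the remaining points: n·S = -16016, n·T = -16016, n·U = -16016.
All equal -16016, so all 6 points lie in one plane.

Yes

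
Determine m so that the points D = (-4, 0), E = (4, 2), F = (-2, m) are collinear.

1/2

The three points are collinear iff det[DE; DF] = 0.
This determinant is linear in m: (8)m + (-4) = 0, so m = 1/2.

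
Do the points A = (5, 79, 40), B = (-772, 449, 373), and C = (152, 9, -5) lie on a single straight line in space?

No

AB = (-777, 370, 333), AC = (147, -70, -45).
AB × AC = (6660, 13986, 0).
The cross product is nonzero, so the points do not lie on one line.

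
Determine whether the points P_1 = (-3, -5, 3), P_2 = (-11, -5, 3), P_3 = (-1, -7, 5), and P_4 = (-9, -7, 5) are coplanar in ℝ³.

Yes

A normal to the plane through P_1, P_2, P_3 is n = P_1P_2 × P_1P_3 = (0, 16, 16).
The plane has equation n·P = -32. For P_4: n·P_4 = -32.
Equal, so P_4 lies in the plane and all four are coplanar.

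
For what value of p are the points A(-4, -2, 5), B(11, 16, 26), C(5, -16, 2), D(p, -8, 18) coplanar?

The points are coplanar iff AB · (AC × AD) = 0.
Expanding, this is linear in p: (240)p + (-5280) = 0.
So p = 22.

22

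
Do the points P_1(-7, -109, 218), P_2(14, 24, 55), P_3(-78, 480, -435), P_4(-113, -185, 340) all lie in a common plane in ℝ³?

A normal to the plane through P_1, P_2, P_3 is n = P_1P_2 × P_1P_3 = (9158, 25286, 21812).
The plane has equation n·P = 1934736. For P_4: n·P_4 = 1703316.
1703316 ≠ 1934736, so P_4 is off the plane.

No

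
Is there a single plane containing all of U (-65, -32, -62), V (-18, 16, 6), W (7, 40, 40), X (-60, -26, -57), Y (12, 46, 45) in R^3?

No

The plane through U, V, W has normal n = UV × UW = (0, 102, -72) and equation n·P = 1200.
Checking the remaining points: n·X = 1452, n·Y = 1452.
Since n·X = 1452 ≠ 1200, X is off the plane and the points are not all coplanar.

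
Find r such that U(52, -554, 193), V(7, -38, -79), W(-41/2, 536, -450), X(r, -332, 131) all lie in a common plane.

29/2

The points are coplanar iff UV · (UW × UX) = 0.
Expanding, this is linear in r: (-35308)r + (511966) = 0.
So r = 29/2.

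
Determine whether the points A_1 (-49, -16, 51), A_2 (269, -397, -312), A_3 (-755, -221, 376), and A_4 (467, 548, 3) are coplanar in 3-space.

Yes

With A_1 as base: A_1A_2 = (318, -381, -363), A_1A_3 = (-706, -205, 325), A_1A_4 = (516, 564, -48).
A_1A_3 × A_1A_4 = (-173460, 133812, -292404).
A_1A_2 · (A_1A_3 × A_1A_4) = 0.
The scalar triple product vanishes, so the four points are coplanar.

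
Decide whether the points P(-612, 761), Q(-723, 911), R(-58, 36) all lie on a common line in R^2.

No

PQ = (-111, 150), PR = (554, -725).
Twice the signed area of △PQR is (-111)(-725) − (150)(554) = -2625.
The area is nonzero, so the three points are not collinear.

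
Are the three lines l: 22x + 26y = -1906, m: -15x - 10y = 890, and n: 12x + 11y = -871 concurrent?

The three lines meet at one point iff the augmented coefficient matrix [aᵢ bᵢ cᵢ] has rank < 3, i.e. its determinant vanishes.
Here the determinant is 0.
It vanishes, so the lines are concurrent at (-24, -53).

Yes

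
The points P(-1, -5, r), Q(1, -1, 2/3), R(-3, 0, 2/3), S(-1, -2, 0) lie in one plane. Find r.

Coplanarity ⇔ det[PQ; PR; PS] = 0.
Expanding, this is linear in r: (-6)r + (-8) = 0.
So r = -4/3.

-4/3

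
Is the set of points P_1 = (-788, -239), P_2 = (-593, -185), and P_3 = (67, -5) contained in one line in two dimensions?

P_1P_2 = (195, 54), P_1P_3 = (855, 234).
Twice the signed area of △P_1P_2P_3 is (195)(234) − (54)(855) = -540.
The area is nonzero, so the three points are not collinear.

No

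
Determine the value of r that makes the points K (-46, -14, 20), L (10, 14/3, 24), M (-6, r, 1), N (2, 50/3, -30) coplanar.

Coplanarity ⇔ det[KL; KM; KN] = 0.
Expanding, this is linear in r: (-2992)r + (47872/3) = 0.
So r = 16/3.

16/3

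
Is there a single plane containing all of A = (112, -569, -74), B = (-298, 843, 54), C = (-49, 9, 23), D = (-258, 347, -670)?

Yes

With A as base: AB = (-410, 1412, 128), AC = (-161, 578, 97), AD = (-370, 916, -596).
AC × AD = (-433340, -131846, 66384).
AB · (AC × AD) = 0.
The scalar triple product vanishes, so the four points are coplanar.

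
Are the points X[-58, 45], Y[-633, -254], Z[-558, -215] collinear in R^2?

Yes

XY = (-575, -299), XZ = (-500, -260).
Twice the signed area of △XYZ is (-575)(-260) − (-299)(-500) = 0.
The triangle is degenerate (zero area), so the points are collinear.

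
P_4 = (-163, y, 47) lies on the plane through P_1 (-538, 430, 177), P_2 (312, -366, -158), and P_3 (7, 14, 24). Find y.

106

The plane through P_1, P_2, P_3 has equation −17572x − 52525y + 80220z = 1066926.
Substituting P_4: (-52525)y + (6634576) = 1066926, so y = 106.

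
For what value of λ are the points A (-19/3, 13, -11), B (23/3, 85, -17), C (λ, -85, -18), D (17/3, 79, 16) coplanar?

Normal to plane ABD: n = (2340, -450, 60); plane equation n·P = -21330.
Requiring n·C = -21330: (2340)λ + (37170) = -21330.
So λ = -25.

-25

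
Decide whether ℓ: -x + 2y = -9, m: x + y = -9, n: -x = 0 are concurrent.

No

Intersecting ℓ and m: solving the 2×2 system gives (x, y) = (-3, -6).
Substitute into n: (-1)(-3) + (0)(-6) = 3.
But n requires 0 ≠ 3, so the three lines have no common point.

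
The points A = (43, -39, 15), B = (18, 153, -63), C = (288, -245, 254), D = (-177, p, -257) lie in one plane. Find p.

Normal to plane ABC: n = (29820, -13135, -41890); plane equation n·P = 1166175.
Requiring n·D = 1166175: (-13135)p + (5487590) = 1166175.
So p = 329.

329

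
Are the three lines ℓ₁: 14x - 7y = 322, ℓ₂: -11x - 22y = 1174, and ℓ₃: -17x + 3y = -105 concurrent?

No

Intersecting ℓ₁ and ℓ₂: solving the 2×2 system gives (x, y) = (-162/55, -2854/55).
Substitute into ℓ₃: (-17)(-162/55) + (3)(-2854/55) = -528/5.
But ℓ₃ requires -105 ≠ -528/5, so the three lines have no common point.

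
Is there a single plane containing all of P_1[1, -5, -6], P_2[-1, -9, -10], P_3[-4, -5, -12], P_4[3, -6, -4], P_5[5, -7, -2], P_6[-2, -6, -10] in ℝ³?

The plane through P_1, P_2, P_3 has normal n = P_1P_2 × P_1P_3 = (24, 8, -20) and equation n·P = 104.
Checking the remaining points: n·P_4 = 104, n·P_5 = 104, n·P_6 = 104.
All equal 104, so all 6 points lie in one plane.

Yes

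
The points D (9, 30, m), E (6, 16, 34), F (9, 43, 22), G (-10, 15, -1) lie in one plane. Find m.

The points are coplanar iff DE · (DF × DG) = 0.
Expanding, this is linear in m: (-429)m + (13299) = 0.
So m = 31.

31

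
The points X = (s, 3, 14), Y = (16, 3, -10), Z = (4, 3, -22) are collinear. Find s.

40

Direction YZ = (-12, 0, -12). From the z-coordinate of X, the parameter along the line is τ = (14 − (-10))/(-12) = -2.
Then s = 16 + (-2)·(-12) = 40.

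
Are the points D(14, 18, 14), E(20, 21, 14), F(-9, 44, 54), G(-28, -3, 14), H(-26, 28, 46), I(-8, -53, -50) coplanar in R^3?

Yes

The plane through D, E, F has normal n = DE × DF = (120, -240, 225) and equation n·P = 510.
Checking the remaining points: n·G = 510, n·H = 510, n·I = 510.
All equal 510, so all 6 points lie in one plane.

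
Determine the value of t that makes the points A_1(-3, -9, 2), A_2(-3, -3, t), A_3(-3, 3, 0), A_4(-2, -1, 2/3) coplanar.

1

Coplanarity ⇔ det[A_1A_2; A_1A_3; A_1A_4] = 0.
Expanding, this is linear in t: (-12)t + (12) = 0.
So t = 1.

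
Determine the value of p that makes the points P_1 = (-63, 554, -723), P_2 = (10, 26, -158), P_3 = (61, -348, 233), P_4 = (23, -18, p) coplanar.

-21

Normal to plane P_1P_2P_3: n = (4862, 272, -374); plane equation n·P = 114784.
Requiring n·P_4 = 114784: (-374)p + (106930) = 114784.
So p = -21.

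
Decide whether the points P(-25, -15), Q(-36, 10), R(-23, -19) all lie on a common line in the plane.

PQ = (-11, 25), PR = (2, -4).
Twice the signed area of △PQR is (-11)(-4) − (25)(2) = -6.
The area is nonzero, so the three points are not collinear.

No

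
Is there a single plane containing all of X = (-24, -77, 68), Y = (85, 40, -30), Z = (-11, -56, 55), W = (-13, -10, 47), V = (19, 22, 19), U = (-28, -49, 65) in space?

The plane through X, Y, Z has normal n = XY × XZ = (537, 143, 768) and equation n·P = 28325.
Checking the remaining points: n·W = 27685, n·V = 27941, n·U = 27877.
Since n·W = 27685 ≠ 28325, W is off the plane and the points are not all coplanar.

No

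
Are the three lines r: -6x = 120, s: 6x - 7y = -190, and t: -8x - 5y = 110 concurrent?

Yes

Intersecting r and s: solving the 2×2 system gives (x, y) = (-20, 10).
Substitute into t: (-8)(-20) + (-5)(10) = 110.
This equals 110, so (-20, 10) lies on all three lines and they are concurrent.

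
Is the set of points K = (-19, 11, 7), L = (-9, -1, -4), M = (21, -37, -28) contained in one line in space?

KL = (10, -12, -11), KM = (40, -48, -35).
KL × KM = (-108, -90, 0).
The cross product is nonzero, so the points do not lie on one line.

No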